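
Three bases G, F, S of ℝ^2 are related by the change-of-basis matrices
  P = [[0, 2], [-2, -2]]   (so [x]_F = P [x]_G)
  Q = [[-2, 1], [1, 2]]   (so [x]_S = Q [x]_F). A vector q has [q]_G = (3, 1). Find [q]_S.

(-12, -14)

Composing the changes, [q]_S = Q P [q]_G.
Q P = [[-2, -6], [-4, -2]]; applying this to (3, 1) gives (-12, -14).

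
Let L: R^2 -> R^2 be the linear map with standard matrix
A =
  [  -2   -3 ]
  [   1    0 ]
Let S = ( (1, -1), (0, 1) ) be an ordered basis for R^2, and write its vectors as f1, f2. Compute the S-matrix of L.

[[1, -3], [2, -3]]

Let P have columns f1, f2. Then [L]_S = P^(-1) A P.
Here det P = 1, so P^(-1) is integer; computing A P first and then P^(-1)(A P) gives [[1, -3], [2, -3]].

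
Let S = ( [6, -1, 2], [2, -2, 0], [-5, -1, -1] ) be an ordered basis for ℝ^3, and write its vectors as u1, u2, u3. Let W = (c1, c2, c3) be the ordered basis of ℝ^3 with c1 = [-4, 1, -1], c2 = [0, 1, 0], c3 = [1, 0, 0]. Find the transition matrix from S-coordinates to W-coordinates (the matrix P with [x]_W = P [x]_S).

[[-2, 0, 1], [1, -2, -2], [-2, 2, -1]]

Let M have columns uj and N have columns cj. Then for every x, N [x]_W = x = M [x]_S, so P = N^(-1) M.
Since det N = 1, N^(-1) has integer entries; multiplying gives P = [[-2, 0, 1], [1, -2, -2], [-2, 2, -1]].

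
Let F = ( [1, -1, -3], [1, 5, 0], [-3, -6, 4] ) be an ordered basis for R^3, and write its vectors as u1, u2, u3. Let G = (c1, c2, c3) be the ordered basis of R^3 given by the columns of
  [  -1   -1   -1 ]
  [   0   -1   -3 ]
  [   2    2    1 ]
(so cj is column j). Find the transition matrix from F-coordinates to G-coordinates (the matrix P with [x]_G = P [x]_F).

Let M have columns uj and N have columns cj. Then for every x, N [x]_G = x = M [x]_F, so P = N^(-1) M.
Since det N = -1, N^(-1) has integer entries; multiplying gives P = [[0, 0, 1], [-2, 1, 0], [1, -2, 2]].

[[0, 0, 1], [-2, 1, 0], [1, -2, 2]]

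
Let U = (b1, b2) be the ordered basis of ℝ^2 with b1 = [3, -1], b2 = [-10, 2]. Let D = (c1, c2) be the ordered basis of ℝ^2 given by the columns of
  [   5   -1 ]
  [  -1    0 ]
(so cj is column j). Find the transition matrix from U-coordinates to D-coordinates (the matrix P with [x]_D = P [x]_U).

Take x = bj: its U-coordinates are the j-th standard unit vector, so P e_j — column j of P — equals [bj]_D.
b1 = c1 + 2c2, giving column 1 = [1, 2]; repeating for each j gives P = [[1, -2], [2, 0]].

[[1, -2], [2, 0]]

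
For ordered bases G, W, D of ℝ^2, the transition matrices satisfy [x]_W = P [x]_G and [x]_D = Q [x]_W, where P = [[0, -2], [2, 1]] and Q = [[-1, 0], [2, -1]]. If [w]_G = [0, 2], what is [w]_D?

[4, -10]

Apply P to get W-coordinates [-4, 2], then Q to get D-coordinates.
The result is [w]_D = [4, -10].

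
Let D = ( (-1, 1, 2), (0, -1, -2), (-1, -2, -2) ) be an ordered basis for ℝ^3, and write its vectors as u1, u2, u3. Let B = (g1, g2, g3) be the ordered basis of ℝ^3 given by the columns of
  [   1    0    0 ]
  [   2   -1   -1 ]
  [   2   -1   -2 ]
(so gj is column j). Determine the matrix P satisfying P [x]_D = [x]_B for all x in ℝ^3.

Column j of P is [uj]_B, since P maps D-coordinates to B-coordinates.
Expressing u1 in B: u1 = -g1 - 2g2 - g3, so column 1 of P is (-1, -2, -1).
Doing the same for each uj gives P = [[-1, 0, -1], [-2, 0, 0], [-1, 1, 0]].

[[-1, 0, -1], [-2, 0, 0], [-1, 1, 0]]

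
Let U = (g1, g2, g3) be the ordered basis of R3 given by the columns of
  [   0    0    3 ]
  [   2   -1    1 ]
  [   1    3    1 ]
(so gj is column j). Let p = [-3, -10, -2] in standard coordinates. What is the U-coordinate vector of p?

Write p = c_1 g1 + ... + c_3 g3 and solve for the c_i.
Gaussian elimination on [M | p] yields c = (-4, 1, -1).
Check: -4g1 + g2 - g3 = [-3, -10, -2].

[-4, 1, -1]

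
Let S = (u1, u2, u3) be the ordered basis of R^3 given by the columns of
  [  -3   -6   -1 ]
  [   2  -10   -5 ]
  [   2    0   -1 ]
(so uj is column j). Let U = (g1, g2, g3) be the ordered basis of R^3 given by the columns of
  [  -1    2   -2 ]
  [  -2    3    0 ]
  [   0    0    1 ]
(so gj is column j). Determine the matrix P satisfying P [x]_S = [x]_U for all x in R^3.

[[-1, 2, 1], [0, -2, -1], [2, 0, -1]]

Let M have columns uj and N have columns gj. Then for every x, N [x]_U = x = M [x]_S, so P = N^(-1) M.
Since det N = 1, N^(-1) has integer entries; multiplying gives P = [[-1, 2, 1], [0, -2, -1], [2, 0, -1]].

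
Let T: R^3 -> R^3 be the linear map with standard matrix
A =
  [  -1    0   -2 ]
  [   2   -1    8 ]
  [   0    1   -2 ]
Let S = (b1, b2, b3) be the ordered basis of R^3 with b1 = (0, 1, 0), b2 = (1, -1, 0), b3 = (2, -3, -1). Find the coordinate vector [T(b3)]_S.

(0, -2, 1)

Column 3 of [T]_S is the S-coordinate vector of T(b3).
In standard coordinates T(b3) = A b3 = (0, -1, -1).
Converting to S: (0, -1, -1) = 0·b1 - 2b2 + b3, so the coordinate vector is (0, -2, 1).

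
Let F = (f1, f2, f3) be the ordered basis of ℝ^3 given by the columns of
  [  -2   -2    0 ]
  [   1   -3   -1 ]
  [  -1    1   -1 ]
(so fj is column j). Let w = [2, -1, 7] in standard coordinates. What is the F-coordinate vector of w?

[-2, 1, -4]

Write w = c_1 f1 + ... + c_3 f3 and solve for the c_i.
Gaussian elimination on [M | w] yields c = (-2, 1, -4).
Check: -2f1 + f2 - 4f3 = [2, -1, 7].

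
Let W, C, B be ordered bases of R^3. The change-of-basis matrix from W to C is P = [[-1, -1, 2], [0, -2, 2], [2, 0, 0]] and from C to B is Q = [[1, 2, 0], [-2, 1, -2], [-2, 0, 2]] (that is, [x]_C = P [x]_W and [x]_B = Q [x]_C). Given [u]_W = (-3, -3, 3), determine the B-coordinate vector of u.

(36, 0, -36)

Composing the changes, [u]_B = Q P [u]_W.
Q P = [[-1, -5, 6], [-2, 0, -2], [6, 2, -4]]; applying this to (-3, -3, 3) gives (36, 0, -36).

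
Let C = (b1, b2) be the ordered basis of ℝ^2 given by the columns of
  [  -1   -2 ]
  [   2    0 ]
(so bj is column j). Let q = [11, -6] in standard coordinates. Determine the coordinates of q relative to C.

We seek scalars with c_1 b1 + c_2 b2 = q; equivalently solve M c = q where the columns of M are b1, b2.
System: -c_1 - 2c_2 = 11, 2c_1 + 0c_2 = -6; solving gives c_1 = -3, c_2 = -4.
Check: -3b1 - 4b2 = [11, -6].

[-3, -4]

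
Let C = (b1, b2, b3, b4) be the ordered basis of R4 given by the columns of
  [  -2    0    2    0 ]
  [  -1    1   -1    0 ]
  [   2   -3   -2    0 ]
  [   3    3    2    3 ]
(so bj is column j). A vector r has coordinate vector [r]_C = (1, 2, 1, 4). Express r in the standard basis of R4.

r = M [r]_C, where M has columns b1, ..., b4.
Carrying out the matrix-vector product, r = (0, 0, -6, 23).

(0, 0, -6, 23)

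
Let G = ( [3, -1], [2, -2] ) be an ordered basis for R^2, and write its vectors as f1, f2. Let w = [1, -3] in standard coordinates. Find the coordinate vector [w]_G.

Write w = c_1 f1 + c_2 f2 and solve for the c_i.
System: 3c_1 + 2c_2 = 1, -c_1 - 2c_2 = -3; solving gives c_1 = -1, c_2 = 2.
Check: -f1 + 2f2 = [1, -3].

[-1, 2]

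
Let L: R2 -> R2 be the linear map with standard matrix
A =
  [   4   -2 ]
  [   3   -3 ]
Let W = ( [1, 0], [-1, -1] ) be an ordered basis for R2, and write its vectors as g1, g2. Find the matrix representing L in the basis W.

[[1, -2], [-3, 0]]

The j-th column of [L]_W is [L(gj)]_W.
L(g1) = A g1 = [4, 3] = g1 - 3g2, so column 1 is [1, -3].
Repeating for g2 and assembling the columns gives [[1, -2], [-3, 0]].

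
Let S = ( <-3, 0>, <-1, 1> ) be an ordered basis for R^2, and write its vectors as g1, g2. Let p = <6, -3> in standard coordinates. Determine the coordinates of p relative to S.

[p]_S is the unique c with M c = p, where M has columns g1, g2.
System: -3c_1 - c_2 = 6, 0c_1 + c_2 = -3; solving gives c_1 = -1, c_2 = -3.
Check: -g1 - 3g2 = <6, -3>.

<-1, -3>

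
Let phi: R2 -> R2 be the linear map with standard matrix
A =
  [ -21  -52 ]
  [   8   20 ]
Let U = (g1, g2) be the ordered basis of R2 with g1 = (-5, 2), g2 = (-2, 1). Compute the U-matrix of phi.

Let P have columns g1, g2. Then [phi]_U = P^(-1) A P.
Here det P = -1, so P^(-1) is integer; computing A P first and then P^(-1)(A P) gives [[-1, 2], [2, 0]].

[[-1, 2], [2, 0]]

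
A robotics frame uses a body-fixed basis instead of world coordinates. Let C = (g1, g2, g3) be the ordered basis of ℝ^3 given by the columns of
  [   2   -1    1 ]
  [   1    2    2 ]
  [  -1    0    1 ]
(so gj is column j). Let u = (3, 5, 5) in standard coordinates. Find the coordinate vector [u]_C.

(-1, -1, 4)

Write u = c_1 g1 + ... + c_3 g3 and solve for the c_i.
Gaussian elimination on [M | u] yields c = (-1, -1, 4).
Check: -g1 - g2 + 4g3 = (3, 5, 5).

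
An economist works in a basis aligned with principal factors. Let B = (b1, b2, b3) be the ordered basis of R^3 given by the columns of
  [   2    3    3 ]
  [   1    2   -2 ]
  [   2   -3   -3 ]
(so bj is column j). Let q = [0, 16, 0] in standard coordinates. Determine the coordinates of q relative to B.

[0, 4, -4]

Write q = c_1 b1 + ... + c_3 b3 and solve for the c_i.
Gaussian elimination on [M | q] yields c = (0, 4, -4).
Check: 0·b1 + 4b2 - 4b3 = [0, 16, 0].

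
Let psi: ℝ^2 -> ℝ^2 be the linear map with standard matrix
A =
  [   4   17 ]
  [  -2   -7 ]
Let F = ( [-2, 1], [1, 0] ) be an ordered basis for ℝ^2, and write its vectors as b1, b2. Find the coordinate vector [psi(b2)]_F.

[-2, 0]

Compute psi(b2) = A b2 = [4, -2] in standard coordinates.
Then write this in F-coordinates: solve for y in y_1 b1 + y_2 b2 = [4, -2].
This gives y = [-2, 0], which is column 2 of [psi]_F.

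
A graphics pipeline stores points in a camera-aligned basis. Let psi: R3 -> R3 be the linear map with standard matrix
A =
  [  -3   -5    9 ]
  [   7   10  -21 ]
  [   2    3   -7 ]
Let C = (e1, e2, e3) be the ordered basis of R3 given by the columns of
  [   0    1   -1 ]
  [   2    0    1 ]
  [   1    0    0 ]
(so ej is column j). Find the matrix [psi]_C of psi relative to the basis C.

[[-1, 2, 1], [0, 0, -1], [1, 3, 1]]

Let P have columns e1, ..., e3. Then [psi]_C = P^(-1) A P.
Here det P = 1, so P^(-1) is integer; computing A P first and then P^(-1)(A P) gives [[-1, 2, 1], [0, 0, -1], [1, 3, 1]].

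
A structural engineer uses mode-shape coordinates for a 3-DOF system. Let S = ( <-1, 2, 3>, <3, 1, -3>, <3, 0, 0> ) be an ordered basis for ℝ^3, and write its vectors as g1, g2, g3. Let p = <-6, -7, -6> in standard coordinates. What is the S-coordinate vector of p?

We seek scalars with c_1 g1 + ... + c_3 g3 = p; equivalently solve M c = p where the columns of M are g1, ..., g3.
Gaussian elimination on [M | p] yields c = (-3, -1, -2).
Check: -3g1 - g2 - 2g3 = <-6, -7, -6>.

<-3, -1, -2>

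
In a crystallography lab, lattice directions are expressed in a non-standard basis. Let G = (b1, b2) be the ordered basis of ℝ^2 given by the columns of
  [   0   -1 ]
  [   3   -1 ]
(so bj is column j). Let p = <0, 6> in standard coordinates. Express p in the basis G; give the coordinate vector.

<2, 0>

We seek scalars with c_1 b1 + c_2 b2 = p; equivalently solve M c = p where the columns of M are b1, b2.
System: 0c_1 - c_2 = 0, 3c_1 - c_2 = 6; solving gives c_1 = 2, c_2 = 0.
Check: 2b1 + 0·b2 = <0, 6>.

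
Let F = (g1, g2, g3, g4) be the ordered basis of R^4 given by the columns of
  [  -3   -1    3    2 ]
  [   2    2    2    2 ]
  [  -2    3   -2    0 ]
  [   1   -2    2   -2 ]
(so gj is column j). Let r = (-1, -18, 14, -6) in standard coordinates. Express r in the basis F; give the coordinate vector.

(-4, 0, -3, -2)

[r]_F is the unique c with M c = r, where M has columns g1, ..., g4.
Gaussian elimination on [M | r] yields c = (-4, 0, -3, -2).
Check: -4g1 + 0·g2 - 3g3 - 2g4 = (-1, -18, 14, -6).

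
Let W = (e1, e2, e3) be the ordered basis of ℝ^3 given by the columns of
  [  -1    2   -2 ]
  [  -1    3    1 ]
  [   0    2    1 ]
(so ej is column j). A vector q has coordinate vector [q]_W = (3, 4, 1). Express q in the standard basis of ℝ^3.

(3, 10, 9)

By definition q = 3e1 + 4e2 + e3.
Summing componentwise gives (3, 10, 9).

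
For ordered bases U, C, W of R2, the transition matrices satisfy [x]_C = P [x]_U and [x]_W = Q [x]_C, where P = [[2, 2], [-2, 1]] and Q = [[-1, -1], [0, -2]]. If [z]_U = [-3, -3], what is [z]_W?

[9, -6]

Apply P to get C-coordinates [-12, 3], then Q to get W-coordinates.
The result is [z]_W = [9, -6].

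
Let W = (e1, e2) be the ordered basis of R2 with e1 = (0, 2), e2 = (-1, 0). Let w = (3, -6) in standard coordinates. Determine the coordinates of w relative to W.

(-3, -3)

[w]_W is the unique c with M c = w, where M has columns e1, e2.
System: 0c_1 - c_2 = 3, 2c_1 + 0c_2 = -6; solving gives c_1 = -3, c_2 = -3.
Check: -3e1 - 3e2 = (3, -6).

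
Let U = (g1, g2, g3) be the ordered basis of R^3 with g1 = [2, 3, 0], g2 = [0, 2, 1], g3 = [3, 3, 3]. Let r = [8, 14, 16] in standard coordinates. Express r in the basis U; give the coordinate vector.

[-2, 4, 4]

Write r = c_1 g1 + ... + c_3 g3 and solve for the c_i.
Row-reducing the augmented matrix [M | r] gives c = (-2, 4, 4).
Check: -2g1 + 4g2 + 4g3 = [8, 14, 16].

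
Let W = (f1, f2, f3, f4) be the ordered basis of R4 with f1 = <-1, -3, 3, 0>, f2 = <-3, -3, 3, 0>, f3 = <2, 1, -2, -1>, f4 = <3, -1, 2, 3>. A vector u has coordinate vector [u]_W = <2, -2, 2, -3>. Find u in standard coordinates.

<-1, 5, -10, -11>

u = M [u]_W, where M has columns f1, ..., f4.
Carrying out the matrix-vector product, u = <-1, 5, -10, -11>.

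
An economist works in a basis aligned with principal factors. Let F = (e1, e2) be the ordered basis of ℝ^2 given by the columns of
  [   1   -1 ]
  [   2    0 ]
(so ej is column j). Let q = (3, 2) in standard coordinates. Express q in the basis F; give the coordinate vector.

(1, -2)

We seek scalars with c_1 e1 + c_2 e2 = q; equivalently solve M c = q where the columns of M are e1, e2.
System: c_1 - c_2 = 3, 2c_1 + 0c_2 = 2; solving gives c_1 = 1, c_2 = -2.
Check: e1 - 2e2 = (3, 2).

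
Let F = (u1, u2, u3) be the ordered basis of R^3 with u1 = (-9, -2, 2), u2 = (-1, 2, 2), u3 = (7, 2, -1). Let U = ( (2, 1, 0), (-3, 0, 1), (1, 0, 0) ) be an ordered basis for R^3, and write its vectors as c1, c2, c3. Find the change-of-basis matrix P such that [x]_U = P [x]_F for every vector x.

[[-2, 2, 2], [2, 2, -1], [1, 1, 0]]

Column j of P is [uj]_U, since P maps F-coordinates to U-coordinates.
Expressing u1 in U: u1 = -2c1 + 2c2 + c3, so column 1 of P is (-2, 2, 1).
Doing the same for each uj gives P = [[-2, 2, 2], [2, 2, -1], [1, 1, 0]].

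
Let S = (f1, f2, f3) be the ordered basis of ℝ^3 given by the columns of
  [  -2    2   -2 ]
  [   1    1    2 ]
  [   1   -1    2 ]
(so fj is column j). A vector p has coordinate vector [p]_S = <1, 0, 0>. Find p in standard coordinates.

<-2, 1, 1>

p = M [p]_S, where M has columns f1, ..., f3.
Carrying out the matrix-vector product, p = <-2, 1, 1>.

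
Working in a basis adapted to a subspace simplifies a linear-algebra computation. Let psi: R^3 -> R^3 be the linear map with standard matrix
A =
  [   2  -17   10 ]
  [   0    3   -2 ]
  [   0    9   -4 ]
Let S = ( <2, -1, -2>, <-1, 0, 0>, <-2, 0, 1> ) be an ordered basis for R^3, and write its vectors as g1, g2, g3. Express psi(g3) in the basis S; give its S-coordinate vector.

Compute psi(g3) = A g3 = <6, -2, -4> in standard coordinates.
Then write this in S-coordinates: solve for y in y_1 g1 + ... + y_3 g3 = <6, -2, -4>.
This gives y = <2, -2, 0>, which is column 3 of [psi]_S.

<2, -2, 0>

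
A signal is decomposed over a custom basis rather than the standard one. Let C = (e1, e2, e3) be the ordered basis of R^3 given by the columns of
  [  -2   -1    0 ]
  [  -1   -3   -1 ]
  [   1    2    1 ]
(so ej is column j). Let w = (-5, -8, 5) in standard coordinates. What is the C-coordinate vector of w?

(1, 3, -2)

We seek scalars with c_1 e1 + ... + c_3 e3 = w; equivalently solve M c = w where the columns of M are e1, ..., e3.
Solving this 3x3 system gives c = (1, 3, -2).
Check: e1 + 3e2 - 2e3 = (-5, -8, 5).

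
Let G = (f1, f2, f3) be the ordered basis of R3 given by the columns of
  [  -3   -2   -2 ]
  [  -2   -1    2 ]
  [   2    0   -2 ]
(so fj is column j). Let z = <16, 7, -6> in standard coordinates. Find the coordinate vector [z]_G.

[z]_G is the unique c with M c = z, where M has columns f1, ..., f3.
Row-reducing the augmented matrix [M | z] gives c = (-4, -1, -1).
Check: -4f1 - f2 - f3 = <16, 7, -6>.

<-4, -1, -1>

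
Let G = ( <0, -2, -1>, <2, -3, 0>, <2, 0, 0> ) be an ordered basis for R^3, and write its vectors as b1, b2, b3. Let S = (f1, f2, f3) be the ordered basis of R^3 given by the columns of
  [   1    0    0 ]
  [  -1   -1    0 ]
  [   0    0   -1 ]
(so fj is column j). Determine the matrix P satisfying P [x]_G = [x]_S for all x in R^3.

Take x = bj: its G-coordinates are the j-th standard unit vector, so P e_j — column j of P — equals [bj]_S.
b1 = 0·f1 + 2f2 + f3, giving column 1 = <0, 2, 1>; repeating for each j gives P = [[0, 2, 2], [2, 1, -2], [1, 0, 0]].

[[0, 2, 2], [2, 1, -2], [1, 0, 0]]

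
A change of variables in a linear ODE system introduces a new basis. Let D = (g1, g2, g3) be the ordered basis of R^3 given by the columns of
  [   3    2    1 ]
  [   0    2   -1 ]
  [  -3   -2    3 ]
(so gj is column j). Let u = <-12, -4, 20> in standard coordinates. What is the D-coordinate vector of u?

<-4, -1, 2>

We seek scalars with c_1 g1 + ... + c_3 g3 = u; equivalently solve M c = u where the columns of M are g1, ..., g3.
Gaussian elimination on [M | u] yields c = (-4, -1, 2).
Check: -4g1 - g2 + 2g3 = <-12, -4, 20>.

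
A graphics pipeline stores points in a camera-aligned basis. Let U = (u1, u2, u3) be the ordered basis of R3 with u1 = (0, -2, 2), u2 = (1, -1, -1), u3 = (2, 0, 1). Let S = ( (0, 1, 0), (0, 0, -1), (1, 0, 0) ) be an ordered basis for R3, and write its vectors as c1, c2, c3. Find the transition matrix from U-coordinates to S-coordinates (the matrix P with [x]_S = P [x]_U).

[[-2, -1, 0], [-2, 1, -1], [0, 1, 2]]

Let M have columns uj and N have columns cj. Then for every x, N [x]_S = x = M [x]_U, so P = N^(-1) M.
Since det N = -1, N^(-1) has integer entries; multiplying gives P = [[-2, -1, 0], [-2, 1, -1], [0, 1, 2]].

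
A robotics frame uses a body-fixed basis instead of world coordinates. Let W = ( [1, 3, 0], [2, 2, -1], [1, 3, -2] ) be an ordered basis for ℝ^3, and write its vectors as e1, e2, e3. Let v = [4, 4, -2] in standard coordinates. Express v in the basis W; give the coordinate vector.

[0, 2, 0]

We seek scalars with c_1 e1 + ... + c_3 e3 = v; equivalently solve M c = v where the columns of M are e1, ..., e3.
Row-reducing the augmented matrix [M | v] gives c = (0, 2, 0).
Check: 0·e1 + 2e2 + 0·e3 = [4, 4, -2].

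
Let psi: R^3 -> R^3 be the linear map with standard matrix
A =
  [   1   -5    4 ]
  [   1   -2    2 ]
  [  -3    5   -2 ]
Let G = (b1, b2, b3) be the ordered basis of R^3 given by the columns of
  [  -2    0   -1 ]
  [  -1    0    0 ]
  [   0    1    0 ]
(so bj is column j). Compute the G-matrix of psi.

[[0, -2, 1], [1, -2, 3], [-3, 0, -1]]

With P the matrix whose columns are b1, ..., b3, [psi]_G = P^(-1) A P.
Column by column: psi(b1) = A b1 = <3, 0, 1>; its G-coordinates <0, 1, -3> give column 1.
Continuing for each basis vector yields [psi]_G = [[0, -2, 1], [1, -2, 3], [-3, 0, -1]].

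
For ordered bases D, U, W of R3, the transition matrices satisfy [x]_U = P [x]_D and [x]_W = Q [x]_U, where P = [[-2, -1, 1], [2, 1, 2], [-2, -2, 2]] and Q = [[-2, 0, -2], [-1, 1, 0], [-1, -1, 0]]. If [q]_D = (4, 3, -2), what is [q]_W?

(62, 20, 6)

Composing the changes, [q]_W = Q P [q]_D.
Q P = [[8, 6, -6], [4, 2, 1], [0, 0, -3]]; applying this to (4, 3, -2) gives (62, 20, 6).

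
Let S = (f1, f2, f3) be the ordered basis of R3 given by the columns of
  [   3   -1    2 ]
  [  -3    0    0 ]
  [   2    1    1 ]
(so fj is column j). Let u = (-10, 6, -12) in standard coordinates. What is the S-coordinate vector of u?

We seek scalars with c_1 f1 + ... + c_3 f3 = u; equivalently solve M c = u where the columns of M are f1, ..., f3.
Gaussian elimination on [M | u] yields c = (-2, -4, -4).
Check: -2f1 - 4f2 - 4f3 = (-10, 6, -12).

(-2, -4, -4)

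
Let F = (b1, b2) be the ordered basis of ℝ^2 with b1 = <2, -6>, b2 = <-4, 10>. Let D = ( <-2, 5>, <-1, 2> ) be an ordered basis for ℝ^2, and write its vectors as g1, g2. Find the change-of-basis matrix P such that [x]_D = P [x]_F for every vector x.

Let M have columns bj and N have columns gj. Then for every x, N [x]_D = x = M [x]_F, so P = N^(-1) M.
Since det N = 1, N^(-1) has integer entries; multiplying gives P = [[-2, 2], [2, 0]].

[[-2, 2], [2, 0]]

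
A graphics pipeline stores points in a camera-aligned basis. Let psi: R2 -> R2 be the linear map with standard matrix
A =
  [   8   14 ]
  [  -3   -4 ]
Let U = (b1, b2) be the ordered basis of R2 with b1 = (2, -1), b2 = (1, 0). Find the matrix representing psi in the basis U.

With P the matrix whose columns are b1, b2, [psi]_U = P^(-1) A P.
Column by column: psi(b1) = A b1 = (2, -2); its U-coordinates (2, -2) give column 1.
Continuing for each basis vector yields [psi]_U = [[2, 3], [-2, 2]].

[[2, 3], [-2, 2]]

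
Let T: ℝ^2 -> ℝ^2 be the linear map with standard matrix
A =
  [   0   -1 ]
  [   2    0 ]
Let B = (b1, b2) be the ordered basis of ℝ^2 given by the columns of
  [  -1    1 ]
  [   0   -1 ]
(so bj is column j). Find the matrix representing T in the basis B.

With P the matrix whose columns are b1, b2, [T]_B = P^(-1) A P.
Column by column: T(b1) = A b1 = <0, -2>; its B-coordinates <2, 2> give column 1.
Continuing for each basis vector yields [T]_B = [[2, -3], [2, -2]].

[[2, -3], [2, -2]]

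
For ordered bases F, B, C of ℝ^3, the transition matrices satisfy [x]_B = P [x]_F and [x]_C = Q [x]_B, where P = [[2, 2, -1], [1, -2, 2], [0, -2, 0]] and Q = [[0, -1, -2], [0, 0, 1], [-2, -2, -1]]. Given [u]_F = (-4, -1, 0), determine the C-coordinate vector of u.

(-2, 2, 22)

First [u]_B = P [u]_F = (-10, -2, 2).
Then [u]_C = Q [u]_B = (-2, 2, 22).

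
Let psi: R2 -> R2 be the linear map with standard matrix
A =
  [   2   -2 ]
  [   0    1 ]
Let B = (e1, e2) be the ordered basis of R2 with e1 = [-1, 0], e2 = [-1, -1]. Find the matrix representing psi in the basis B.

[[2, -1], [0, 1]]

Let P have columns e1, e2. Then [psi]_B = P^(-1) A P.
Here det P = 1, so P^(-1) is integer; computing A P first and then P^(-1)(A P) gives [[2, -1], [0, 1]].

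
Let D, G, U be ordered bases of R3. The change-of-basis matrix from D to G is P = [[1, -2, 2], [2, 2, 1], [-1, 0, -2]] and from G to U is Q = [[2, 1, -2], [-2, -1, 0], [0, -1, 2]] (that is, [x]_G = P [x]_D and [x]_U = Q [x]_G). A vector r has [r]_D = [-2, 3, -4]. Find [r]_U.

First [r]_G = P [r]_D = [-16, -2, 10].
Then [r]_U = Q [r]_G = [-54, 34, 22].

[-54, 34, 22]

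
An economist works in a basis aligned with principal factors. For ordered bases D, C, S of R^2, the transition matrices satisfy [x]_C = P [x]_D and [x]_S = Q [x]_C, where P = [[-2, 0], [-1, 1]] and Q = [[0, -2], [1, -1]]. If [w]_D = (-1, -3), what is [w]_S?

(4, 4)

Composing the changes, [w]_S = Q P [w]_D.
Q P = [[2, -2], [-1, -1]]; applying this to (-1, -3) gives (4, 4).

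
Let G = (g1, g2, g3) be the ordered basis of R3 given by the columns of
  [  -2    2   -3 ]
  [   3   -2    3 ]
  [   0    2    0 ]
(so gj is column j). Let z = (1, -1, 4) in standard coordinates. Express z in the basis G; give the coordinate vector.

[z]_G is the unique c with M c = z, where M has columns g1, ..., g3.
Row-reducing the augmented matrix [M | z] gives c = (0, 2, 1).
Check: 0·g1 + 2g2 + g3 = (1, -1, 4).

(0, 2, 1)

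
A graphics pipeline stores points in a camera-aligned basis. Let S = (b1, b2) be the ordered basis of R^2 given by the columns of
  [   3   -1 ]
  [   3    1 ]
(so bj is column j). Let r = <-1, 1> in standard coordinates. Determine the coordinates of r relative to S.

<0, 1>

[r]_S is the unique c with M c = r, where M has columns b1, b2.
System: 3c_1 - c_2 = -1, 3c_1 + c_2 = 1; solving gives c_1 = 0, c_2 = 1.
Check: 0·b1 + b2 = <-1, 1>.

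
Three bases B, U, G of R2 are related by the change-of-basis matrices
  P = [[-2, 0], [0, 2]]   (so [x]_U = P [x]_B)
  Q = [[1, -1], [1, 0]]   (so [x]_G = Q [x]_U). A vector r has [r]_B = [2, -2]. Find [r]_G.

[0, -4]

Apply P to get U-coordinates [-4, -4], then Q to get G-coordinates.
The result is [r]_G = [0, -4].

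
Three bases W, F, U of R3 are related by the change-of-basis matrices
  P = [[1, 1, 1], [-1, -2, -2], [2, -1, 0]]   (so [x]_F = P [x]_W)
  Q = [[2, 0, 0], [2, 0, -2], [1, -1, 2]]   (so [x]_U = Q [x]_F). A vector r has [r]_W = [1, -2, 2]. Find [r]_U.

[2, -6, 10]

First [r]_F = P [r]_W = [1, -1, 4].
Then [r]_U = Q [r]_F = [2, -6, 10].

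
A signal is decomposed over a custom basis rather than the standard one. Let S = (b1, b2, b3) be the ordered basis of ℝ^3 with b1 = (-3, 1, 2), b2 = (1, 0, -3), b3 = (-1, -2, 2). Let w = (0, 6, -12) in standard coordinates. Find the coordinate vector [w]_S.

Write w = c_1 b1 + ... + c_3 b3 and solve for the c_i.
Gaussian elimination on [M | w] yields c = (2, 4, -2).
Check: 2b1 + 4b2 - 2b3 = (0, 6, -12).

(2, 4, -2)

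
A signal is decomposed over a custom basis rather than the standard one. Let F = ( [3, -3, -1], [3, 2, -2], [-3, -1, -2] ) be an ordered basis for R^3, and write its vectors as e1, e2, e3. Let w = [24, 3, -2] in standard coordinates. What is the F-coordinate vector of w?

Write w = c_1 e1 + ... + c_3 e3 and solve for the c_i.
Row-reducing the augmented matrix [M | w] gives c = (2, 3, -3).
Check: 2e1 + 3e2 - 3e3 = [24, 3, -2].

[2, 3, -3]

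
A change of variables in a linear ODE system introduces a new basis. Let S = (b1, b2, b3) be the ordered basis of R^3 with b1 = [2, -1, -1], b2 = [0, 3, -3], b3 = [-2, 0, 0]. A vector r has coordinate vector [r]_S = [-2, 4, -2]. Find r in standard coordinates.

[0, 14, -10]

The coordinates say r = -2b1 + 4b2 - 2b3; adding the scaled basis vectors gives [0, 14, -10].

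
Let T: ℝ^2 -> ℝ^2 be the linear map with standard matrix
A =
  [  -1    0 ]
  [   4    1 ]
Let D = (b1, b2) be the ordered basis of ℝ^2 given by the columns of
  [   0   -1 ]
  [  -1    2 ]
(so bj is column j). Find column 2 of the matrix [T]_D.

Compute T(b2) = A b2 = (1, -2) in standard coordinates.
Then write this in D-coordinates: solve for y in y_1 b1 + y_2 b2 = (1, -2).
This gives y = (0, -1), which is column 2 of [T]_D.

(0, -1)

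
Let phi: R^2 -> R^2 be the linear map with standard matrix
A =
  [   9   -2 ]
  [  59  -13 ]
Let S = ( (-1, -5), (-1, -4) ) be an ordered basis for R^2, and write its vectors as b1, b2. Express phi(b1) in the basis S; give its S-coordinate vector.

Compute phi(b1) = A b1 = (1, 6) in standard coordinates.
Then write this in S-coordinates: solve for y in y_1 b1 + y_2 b2 = (1, 6).
This gives y = (-2, 1), which is column 1 of [phi]_S.

(-2, 1)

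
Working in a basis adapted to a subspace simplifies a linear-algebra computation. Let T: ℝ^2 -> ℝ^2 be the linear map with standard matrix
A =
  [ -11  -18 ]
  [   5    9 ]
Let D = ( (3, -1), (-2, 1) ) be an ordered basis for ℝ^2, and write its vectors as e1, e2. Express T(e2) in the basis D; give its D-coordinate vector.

(2, 1)

Compute T(e2) = A e2 = (4, -1) in standard coordinates.
Then write this in D-coordinates: solve for y in y_1 e1 + y_2 e2 = (4, -1).
This gives y = (2, 1), which is column 2 of [T]_D.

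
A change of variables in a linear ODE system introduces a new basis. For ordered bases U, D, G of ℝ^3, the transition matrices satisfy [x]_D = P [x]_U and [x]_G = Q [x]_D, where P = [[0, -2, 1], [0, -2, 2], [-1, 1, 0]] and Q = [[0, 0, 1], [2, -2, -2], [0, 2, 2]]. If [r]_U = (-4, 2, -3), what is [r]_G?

(6, -6, -8)

First [r]_D = P [r]_U = (-7, -10, 6).
Then [r]_G = Q [r]_D = (6, -6, -8).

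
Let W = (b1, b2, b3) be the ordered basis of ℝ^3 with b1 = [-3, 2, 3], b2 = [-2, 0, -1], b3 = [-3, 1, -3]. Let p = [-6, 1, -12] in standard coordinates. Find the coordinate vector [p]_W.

[p]_W is the unique c with M c = p, where M has columns b1, ..., b3.
Gaussian elimination on [M | p] yields c = (-1, 0, 3).
Check: -b1 + 0·b2 + 3b3 = [-6, 1, -12].

[-1, 0, 3]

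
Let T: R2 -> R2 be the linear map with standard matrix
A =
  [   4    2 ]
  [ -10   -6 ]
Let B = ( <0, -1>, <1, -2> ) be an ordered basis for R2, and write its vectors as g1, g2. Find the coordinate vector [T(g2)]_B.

<-2, 0>

Compute T(g2) = A g2 = <0, 2> in standard coordinates.
Then write this in B-coordinates: solve for y in y_1 g1 + y_2 g2 = <0, 2>.
This gives y = <-2, 0>, which is column 2 of [T]_B.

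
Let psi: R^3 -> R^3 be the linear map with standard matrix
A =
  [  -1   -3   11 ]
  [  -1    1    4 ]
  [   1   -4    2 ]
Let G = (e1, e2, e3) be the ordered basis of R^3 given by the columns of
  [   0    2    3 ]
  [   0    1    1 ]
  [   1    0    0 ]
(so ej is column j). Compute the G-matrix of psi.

[[2, -2, -1], [1, 2, 0], [3, -3, -2]]

The j-th column of [psi]_G is [psi(ej)]_G.
psi(e1) = A e1 = <11, 4, 2> = 2e1 + e2 + 3e3, so column 1 is <2, 1, 3>.
Repeating for e2, e3 and assembling the columns gives [[2, -2, -1], [1, 2, 0], [3, -3, -2]].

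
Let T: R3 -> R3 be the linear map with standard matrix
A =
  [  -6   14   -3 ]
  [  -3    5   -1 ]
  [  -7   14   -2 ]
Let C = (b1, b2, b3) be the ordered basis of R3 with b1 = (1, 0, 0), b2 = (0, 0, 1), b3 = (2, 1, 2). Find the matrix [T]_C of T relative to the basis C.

The j-th column of [T]_C is [T(bj)]_C.
T(b1) = A b1 = (-6, -3, -7) = 0·b1 - b2 - 3b3, so column 1 is (0, -1, -3).
Repeating for b2, b3 and assembling the columns gives [[0, -1, 2], [-1, 0, 2], [-3, -1, -3]].

[[0, -1, 2], [-1, 0, 2], [-3, -1, -3]]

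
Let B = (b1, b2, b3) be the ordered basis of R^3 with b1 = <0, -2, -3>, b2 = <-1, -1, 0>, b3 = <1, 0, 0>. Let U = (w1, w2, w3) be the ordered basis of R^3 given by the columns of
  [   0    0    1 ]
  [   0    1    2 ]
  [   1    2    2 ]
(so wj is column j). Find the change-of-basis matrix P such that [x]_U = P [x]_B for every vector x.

Take x = bj: its B-coordinates are the j-th standard unit vector, so P e_j — column j of P — equals [bj]_U.
b1 = w1 - 2w2 + 0·w3, giving column 1 = <1, -2, 0>; repeating for each j gives P = [[1, 0, 2], [-2, 1, -2], [0, -1, 1]].

[[1, 0, 2], [-2, 1, -2], [0, -1, 1]]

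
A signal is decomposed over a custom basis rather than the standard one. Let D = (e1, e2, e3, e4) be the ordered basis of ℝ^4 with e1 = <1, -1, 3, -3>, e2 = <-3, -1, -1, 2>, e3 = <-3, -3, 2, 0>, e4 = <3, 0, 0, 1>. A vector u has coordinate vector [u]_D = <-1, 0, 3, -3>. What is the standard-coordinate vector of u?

<-19, -8, 3, 0>

By definition u = -e1 + 0·e2 + 3e3 - 3e4.
Summing componentwise gives <-19, -8, 3, 0>.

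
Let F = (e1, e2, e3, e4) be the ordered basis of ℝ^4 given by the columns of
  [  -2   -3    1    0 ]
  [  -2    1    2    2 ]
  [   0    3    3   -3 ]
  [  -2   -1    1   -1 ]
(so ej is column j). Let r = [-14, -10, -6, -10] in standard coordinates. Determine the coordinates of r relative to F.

[2, 2, -4, 0]

We seek scalars with c_1 e1 + ... + c_4 e4 = r; equivalently solve M c = r where the columns of M are e1, ..., e4.
Row-reducing the augmented matrix [M | r] gives c = (2, 2, -4, 0).
Check: 2e1 + 2e2 - 4e3 + 0·e4 = [-14, -10, -6, -10].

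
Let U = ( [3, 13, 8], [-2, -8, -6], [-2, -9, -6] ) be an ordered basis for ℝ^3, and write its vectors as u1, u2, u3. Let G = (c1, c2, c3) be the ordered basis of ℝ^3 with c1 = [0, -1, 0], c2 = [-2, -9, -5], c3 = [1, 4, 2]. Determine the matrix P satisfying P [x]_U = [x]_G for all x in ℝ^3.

[[1, -2, -1], [-2, 2, 2], [-1, 2, 2]]

Take x = uj: its U-coordinates are the j-th standard unit vector, so P e_j — column j of P — equals [uj]_G.
u1 = c1 - 2c2 - c3, giving column 1 = [1, -2, -1]; repeating for each j gives P = [[1, -2, -1], [-2, 2, 2], [-1, 2, 2]].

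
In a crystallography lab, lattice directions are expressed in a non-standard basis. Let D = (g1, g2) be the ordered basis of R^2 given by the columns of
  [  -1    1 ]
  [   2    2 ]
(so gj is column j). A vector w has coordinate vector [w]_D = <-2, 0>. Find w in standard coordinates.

<2, -4>

w = M [w]_D, where M has columns g1, g2.
Carrying out the matrix-vector product, w = <2, -4>.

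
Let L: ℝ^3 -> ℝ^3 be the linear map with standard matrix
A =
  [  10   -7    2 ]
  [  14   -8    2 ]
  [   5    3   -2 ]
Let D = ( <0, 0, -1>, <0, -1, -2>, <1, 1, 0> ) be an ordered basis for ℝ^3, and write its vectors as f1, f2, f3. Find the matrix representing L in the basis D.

With P the matrix whose columns are f1, ..., f3, [L]_D = P^(-1) A P.
Column by column: L(f1) = A f1 = <-2, -2, 2>; its D-coordinates <-2, 0, -2> give column 1.
Continuing for each basis vector yields [L]_D = [[-2, 1, -2], [0, -1, -3], [-2, 3, 3]].

[[-2, 1, -2], [0, -1, -3], [-2, 3, 3]]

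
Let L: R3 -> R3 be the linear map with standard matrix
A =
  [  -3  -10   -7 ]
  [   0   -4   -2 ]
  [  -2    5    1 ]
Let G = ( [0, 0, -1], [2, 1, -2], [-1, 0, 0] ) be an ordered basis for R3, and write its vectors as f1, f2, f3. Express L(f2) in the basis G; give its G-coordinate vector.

[1, 0, 2]

Column 2 of [L]_G is the G-coordinate vector of L(f2).
In standard coordinates L(f2) = A f2 = [-2, 0, -1].
Converting to G: [-2, 0, -1] = f1 + 0·f2 + 2f3, so the coordinate vector is [1, 0, 2].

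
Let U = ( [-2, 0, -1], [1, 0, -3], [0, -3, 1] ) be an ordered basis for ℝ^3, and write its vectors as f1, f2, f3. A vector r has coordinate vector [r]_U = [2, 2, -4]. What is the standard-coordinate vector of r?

By definition r = 2f1 + 2f2 - 4f3.
Summing componentwise gives [-2, 12, -12].

[-2, 12, -12]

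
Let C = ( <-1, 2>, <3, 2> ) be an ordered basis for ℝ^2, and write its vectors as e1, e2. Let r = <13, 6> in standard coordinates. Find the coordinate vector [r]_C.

Write r = c_1 e1 + c_2 e2 and solve for the c_i.
System: -c_1 + 3c_2 = 13, 2c_1 + 2c_2 = 6; solving gives c_1 = -1, c_2 = 4.
Check: -e1 + 4e2 = <13, 6>.

<-1, 4>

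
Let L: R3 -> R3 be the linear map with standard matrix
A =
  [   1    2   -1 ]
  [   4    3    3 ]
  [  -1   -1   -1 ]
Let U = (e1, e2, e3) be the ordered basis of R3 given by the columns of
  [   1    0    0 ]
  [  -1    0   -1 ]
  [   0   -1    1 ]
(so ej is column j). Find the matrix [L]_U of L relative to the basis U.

The j-th column of [L]_U is [L(ej)]_U.
L(e1) = A e1 = <-1, 1, 0> = -e1 + 0·e2 + 0·e3, so column 1 is <-1, 0, 0>.
Repeating for e2, e3 and assembling the columns gives [[-1, 1, -3], [0, 1, 3], [0, 2, 3]].

[[-1, 1, -3], [0, 1, 3], [0, 2, 3]]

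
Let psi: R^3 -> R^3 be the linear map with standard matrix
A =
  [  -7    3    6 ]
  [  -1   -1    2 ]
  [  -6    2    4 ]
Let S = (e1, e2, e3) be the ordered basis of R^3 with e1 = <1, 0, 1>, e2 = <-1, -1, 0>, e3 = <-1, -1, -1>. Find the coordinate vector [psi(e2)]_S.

Column 2 of [psi]_S is the S-coordinate vector of psi(e2).
In standard coordinates psi(e2) = A e2 = <4, 2, 4>.
Converting to S: <4, 2, 4> = 2e1 + 0·e2 - 2e3, so the coordinate vector is <2, 0, -2>.

<2, 0, -2>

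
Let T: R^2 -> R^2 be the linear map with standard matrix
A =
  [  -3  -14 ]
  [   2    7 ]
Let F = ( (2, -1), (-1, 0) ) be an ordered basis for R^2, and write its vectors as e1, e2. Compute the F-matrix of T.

The j-th column of [T]_F is [T(ej)]_F.
T(e1) = A e1 = (8, -3) = 3e1 - 2e2, so column 1 is (3, -2).
Repeating for e2 and assembling the columns gives [[3, 2], [-2, 1]].

[[3, 2], [-2, 1]]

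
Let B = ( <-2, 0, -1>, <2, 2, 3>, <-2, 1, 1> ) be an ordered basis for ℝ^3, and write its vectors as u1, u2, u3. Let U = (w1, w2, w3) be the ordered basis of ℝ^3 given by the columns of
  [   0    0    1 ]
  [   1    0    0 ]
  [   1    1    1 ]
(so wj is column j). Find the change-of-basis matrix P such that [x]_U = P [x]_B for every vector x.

[[0, 2, 1], [1, -1, 2], [-2, 2, -2]]

Column j of P is [uj]_U, since P maps B-coordinates to U-coordinates.
Expressing u1 in U: u1 = 0·w1 + w2 - 2w3, so column 1 of P is <0, 1, -2>.
Doing the same for each uj gives P = [[0, 2, 1], [1, -1, 2], [-2, 2, -2]].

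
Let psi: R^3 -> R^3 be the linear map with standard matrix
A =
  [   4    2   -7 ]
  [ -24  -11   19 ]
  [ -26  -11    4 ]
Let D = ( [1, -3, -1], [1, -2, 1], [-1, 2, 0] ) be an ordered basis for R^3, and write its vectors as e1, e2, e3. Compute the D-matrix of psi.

Let P have columns e1, ..., e3. Then [psi]_D = P^(-1) A P.
Here det P = 1, so P^(-1) is integer; computing A P first and then P^(-1)(A P) gives [[0, -3, -2], [3, -3, 2], [-2, 1, 0]].

[[0, -3, -2], [3, -3, 2], [-2, 1, 0]]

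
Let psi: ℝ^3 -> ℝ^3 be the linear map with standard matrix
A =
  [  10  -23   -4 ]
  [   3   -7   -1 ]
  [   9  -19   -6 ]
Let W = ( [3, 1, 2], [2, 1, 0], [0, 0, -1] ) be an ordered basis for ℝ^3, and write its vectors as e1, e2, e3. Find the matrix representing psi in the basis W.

[[-1, -1, 2], [1, 0, -1], [2, -1, -2]]

Let P have columns e1, ..., e3. Then [psi]_W = P^(-1) A P.
Here det P = -1, so P^(-1) is integer; computing A P first and then P^(-1)(A P) gives [[-1, -1, 2], [1, 0, -1], [2, -1, -2]].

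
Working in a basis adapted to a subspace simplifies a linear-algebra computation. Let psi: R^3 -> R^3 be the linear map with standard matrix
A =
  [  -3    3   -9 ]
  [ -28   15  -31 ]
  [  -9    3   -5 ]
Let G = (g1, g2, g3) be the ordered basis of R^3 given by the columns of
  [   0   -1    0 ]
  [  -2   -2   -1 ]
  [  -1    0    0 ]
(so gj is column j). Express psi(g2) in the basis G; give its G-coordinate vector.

Column 2 of [psi]_G is the G-coordinate vector of psi(g2).
In standard coordinates psi(g2) = A g2 = [-3, -2, 3].
Converting to G: [-3, -2, 3] = -3g1 + 3g2 + 2g3, so the coordinate vector is [-3, 3, 2].

[-3, 3, 2]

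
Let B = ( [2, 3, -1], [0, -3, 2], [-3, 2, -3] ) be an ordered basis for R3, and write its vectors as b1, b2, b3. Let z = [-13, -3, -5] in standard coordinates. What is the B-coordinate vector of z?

Write z = c_1 b1 + ... + c_3 b3 and solve for the c_i.
Row-reducing the augmented matrix [M | z] gives c = (-2, 1, 3).
Check: -2b1 + b2 + 3b3 = [-13, -3, -5].

[-2, 1, 3]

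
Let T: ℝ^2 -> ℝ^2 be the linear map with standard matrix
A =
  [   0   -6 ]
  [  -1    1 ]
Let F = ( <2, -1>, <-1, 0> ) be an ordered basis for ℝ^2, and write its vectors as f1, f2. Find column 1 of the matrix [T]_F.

<3, 0>

Column 1 of [T]_F is the F-coordinate vector of T(f1).
In standard coordinates T(f1) = A f1 = <6, -3>.
Converting to F: <6, -3> = 3f1 + 0·f2, so the coordinate vector is <3, 0>.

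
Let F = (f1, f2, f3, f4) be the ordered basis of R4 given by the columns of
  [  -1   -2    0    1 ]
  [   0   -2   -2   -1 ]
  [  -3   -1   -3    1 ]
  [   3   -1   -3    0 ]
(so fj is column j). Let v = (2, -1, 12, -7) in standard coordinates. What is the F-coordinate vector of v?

(-3, 1, -1, 1)

[v]_F is the unique c with M c = v, where M has columns f1, ..., f4.
Solving this 4x4 system gives c = (-3, 1, -1, 1).
Check: -3f1 + f2 - f3 + f4 = (2, -1, 12, -7).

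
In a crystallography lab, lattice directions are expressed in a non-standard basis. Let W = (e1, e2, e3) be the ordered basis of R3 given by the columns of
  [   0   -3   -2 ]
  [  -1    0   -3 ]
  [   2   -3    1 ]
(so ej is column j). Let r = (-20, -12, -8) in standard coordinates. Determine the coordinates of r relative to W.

[r]_W is the unique c with M c = r, where M has columns e1, ..., e3.
Row-reducing the augmented matrix [M | r] gives c = (0, 4, 4).
Check: 0·e1 + 4e2 + 4e3 = (-20, -12, -8).

(0, 4, 4)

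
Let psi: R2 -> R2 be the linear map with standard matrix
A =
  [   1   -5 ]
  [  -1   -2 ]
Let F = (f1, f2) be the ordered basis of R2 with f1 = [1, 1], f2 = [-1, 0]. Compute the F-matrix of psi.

Let P have columns f1, f2. Then [psi]_F = P^(-1) A P.
Here det P = 1, so P^(-1) is integer; computing A P first and then P^(-1)(A P) gives [[-3, 1], [1, 2]].

[[-3, 1], [1, 2]]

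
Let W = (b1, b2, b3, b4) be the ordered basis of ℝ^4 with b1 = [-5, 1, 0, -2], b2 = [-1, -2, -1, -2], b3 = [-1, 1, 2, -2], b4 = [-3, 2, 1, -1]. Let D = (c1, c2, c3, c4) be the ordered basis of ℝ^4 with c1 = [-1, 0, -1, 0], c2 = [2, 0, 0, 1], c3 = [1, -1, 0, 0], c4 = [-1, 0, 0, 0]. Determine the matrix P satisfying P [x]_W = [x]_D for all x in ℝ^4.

Let M have columns bj and N have columns cj. Then for every x, N [x]_D = x = M [x]_W, so P = N^(-1) M.
Since det N = 1, N^(-1) has integer entries; multiplying gives P = [[0, 1, -2, -1], [-2, -2, -2, -1], [-1, 2, -1, -2], [0, -2, -2, 0]].

[[0, 1, -2, -1], [-2, -2, -2, -1], [-1, 2, -1, -2], [0, -2, -2, 0]]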